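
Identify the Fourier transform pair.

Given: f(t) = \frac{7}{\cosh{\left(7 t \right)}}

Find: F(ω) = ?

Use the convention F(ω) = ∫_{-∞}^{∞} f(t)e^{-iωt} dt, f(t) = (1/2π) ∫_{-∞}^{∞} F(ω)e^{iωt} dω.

F(ω) = \frac{\pi}{\cosh{\left(\frac{\pi \omega}{14} \right)}}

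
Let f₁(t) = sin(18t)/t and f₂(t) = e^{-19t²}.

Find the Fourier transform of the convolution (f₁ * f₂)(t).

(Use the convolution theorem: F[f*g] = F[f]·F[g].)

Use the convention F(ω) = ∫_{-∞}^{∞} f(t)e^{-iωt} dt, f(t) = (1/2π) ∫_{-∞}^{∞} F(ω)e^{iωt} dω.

F[f₁*f₂](ω) = \begin{cases} \frac{\sqrt{19} \pi^{\frac{3}{2}} e^{- \frac{\omega^{2}}{76}}}{19} & \text{for}\: \omega > -18 \wedge \omega < 18 \\0 & \text{otherwise} \end{cases}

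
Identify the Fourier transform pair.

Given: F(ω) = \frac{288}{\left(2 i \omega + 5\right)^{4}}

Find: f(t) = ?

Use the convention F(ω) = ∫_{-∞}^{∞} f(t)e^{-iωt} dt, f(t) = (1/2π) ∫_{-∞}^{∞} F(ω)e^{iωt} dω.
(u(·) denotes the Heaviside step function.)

f(t) = 3 t^{3} e^{- \frac{5 t}{2}} u\left(t\right)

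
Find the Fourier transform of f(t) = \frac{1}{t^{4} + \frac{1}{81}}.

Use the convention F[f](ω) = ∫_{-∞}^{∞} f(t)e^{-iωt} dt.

F(ω) = 27 \pi e^{- \frac{\sqrt{2} \left|{\omega}\right|}{6}} \sin{\left(\frac{\sqrt{2} \left|{\omega}\right|}{6} + \frac{\pi}{4} \right)}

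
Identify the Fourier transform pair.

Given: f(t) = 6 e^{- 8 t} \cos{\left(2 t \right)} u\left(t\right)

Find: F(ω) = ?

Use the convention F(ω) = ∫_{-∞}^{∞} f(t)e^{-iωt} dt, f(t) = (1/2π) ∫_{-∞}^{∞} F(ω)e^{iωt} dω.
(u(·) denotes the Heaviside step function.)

F(ω) = \frac{6 \left(i \omega + 8\right)}{\left(i \omega + 8\right)^{2} + 4}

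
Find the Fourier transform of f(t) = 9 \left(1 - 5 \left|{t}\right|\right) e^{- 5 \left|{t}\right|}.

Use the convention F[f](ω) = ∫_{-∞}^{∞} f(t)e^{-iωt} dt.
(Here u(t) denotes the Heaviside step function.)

F(ω) = \frac{180 \omega^{2}}{\left(\omega^{2} + 25\right)^{2}}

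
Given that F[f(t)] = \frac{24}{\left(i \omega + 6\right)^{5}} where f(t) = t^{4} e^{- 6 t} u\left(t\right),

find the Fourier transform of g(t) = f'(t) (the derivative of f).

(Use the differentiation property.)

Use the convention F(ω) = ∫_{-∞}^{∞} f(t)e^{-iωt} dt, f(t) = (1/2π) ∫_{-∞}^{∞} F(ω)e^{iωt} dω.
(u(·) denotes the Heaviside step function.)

F[g](ω) = \frac{24 i \omega}{\left(i \omega + 6\right)^{5}}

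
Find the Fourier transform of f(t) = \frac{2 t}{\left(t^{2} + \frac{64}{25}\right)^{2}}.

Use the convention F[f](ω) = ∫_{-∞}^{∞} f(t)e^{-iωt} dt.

F(ω) = - \frac{5 i \pi \omega e^{- \frac{8 \left|{\omega}\right|}{5}}}{8}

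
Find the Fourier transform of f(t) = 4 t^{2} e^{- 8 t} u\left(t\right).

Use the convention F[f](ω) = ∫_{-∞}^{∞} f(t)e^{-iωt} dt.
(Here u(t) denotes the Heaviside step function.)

F(ω) = \frac{8}{\left(i \omega + 8\right)^{3}}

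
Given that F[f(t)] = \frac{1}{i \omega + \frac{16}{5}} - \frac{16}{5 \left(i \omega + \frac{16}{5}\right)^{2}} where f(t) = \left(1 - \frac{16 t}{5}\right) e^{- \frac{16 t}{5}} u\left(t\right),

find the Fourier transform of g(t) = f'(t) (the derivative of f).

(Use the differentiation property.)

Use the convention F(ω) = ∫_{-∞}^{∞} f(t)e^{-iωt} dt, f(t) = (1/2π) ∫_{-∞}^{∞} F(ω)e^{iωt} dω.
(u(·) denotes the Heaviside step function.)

F[g](ω) = \frac{25 \omega^{2}}{25 \omega^{2} - 160 i \omega - 256}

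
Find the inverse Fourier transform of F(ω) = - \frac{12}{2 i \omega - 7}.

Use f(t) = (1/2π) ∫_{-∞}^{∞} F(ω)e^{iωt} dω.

f(t) = 6 e^{\frac{7 t}{2}} u\left(- t\right)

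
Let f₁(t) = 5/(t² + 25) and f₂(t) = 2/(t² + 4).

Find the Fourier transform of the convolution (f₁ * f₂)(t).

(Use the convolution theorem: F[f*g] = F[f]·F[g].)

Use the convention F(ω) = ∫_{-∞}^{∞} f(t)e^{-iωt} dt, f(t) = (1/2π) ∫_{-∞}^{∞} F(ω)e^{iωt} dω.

F[f₁*f₂](ω) = \pi^{2} e^{- 7 \left|{\omega}\right|}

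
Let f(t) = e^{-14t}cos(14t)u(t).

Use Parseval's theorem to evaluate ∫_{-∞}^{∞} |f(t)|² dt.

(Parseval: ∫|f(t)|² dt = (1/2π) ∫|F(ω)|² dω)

∫|f(t)|² dt = \frac{3}{112}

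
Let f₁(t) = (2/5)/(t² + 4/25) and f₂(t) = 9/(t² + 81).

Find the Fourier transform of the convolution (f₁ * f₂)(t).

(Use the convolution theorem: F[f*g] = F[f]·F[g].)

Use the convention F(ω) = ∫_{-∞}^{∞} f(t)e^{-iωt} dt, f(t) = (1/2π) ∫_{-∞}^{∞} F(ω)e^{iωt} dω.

F[f₁*f₂](ω) = \pi^{2} e^{- \frac{47 \left|{\omega}\right|}{5}}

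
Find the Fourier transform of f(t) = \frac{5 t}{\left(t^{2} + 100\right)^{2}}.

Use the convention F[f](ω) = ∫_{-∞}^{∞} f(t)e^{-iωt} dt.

F(ω) = - \frac{i \pi \omega e^{- 10 \left|{\omega}\right|}}{4}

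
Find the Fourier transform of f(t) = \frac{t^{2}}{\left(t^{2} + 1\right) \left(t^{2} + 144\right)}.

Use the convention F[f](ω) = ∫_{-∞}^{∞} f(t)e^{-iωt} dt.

F(ω) = \frac{\pi \left(12 - e^{11 \left|{\omega}\right|}\right) e^{- 12 \left|{\omega}\right|}}{143}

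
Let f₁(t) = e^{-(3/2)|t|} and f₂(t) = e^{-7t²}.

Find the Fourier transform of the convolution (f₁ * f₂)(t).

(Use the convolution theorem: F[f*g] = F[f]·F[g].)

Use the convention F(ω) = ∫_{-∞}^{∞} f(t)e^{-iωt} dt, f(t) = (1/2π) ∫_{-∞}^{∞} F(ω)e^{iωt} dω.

F[f₁*f₂](ω) = \frac{12 \sqrt{7} \sqrt{\pi} e^{- \frac{\omega^{2}}{28}}}{7 \left(4 \omega^{2} + 9\right)}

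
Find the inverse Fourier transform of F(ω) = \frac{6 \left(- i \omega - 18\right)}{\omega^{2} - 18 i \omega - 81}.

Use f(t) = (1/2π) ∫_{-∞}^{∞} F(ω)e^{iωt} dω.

f(t) = 6 \left(9 t + 1\right) e^{- 9 t} u\left(t\right)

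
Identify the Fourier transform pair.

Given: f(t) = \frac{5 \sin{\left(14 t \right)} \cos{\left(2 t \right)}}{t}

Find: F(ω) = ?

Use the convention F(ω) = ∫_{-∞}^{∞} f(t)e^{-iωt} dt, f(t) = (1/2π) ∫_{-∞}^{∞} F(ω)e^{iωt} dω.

F(ω) = \begin{cases} 5 \pi & \text{for}\: \omega > -12 \wedge \omega < 12 \\\frac{5 \pi}{2} & \text{for}\: \omega > -16 \wedge \omega < 16 \\0 & \text{otherwise} \end{cases}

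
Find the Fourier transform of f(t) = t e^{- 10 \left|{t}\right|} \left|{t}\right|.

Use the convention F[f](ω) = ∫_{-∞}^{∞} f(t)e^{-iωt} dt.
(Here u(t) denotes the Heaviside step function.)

F(ω) = \frac{4 i \omega \left(\omega^{2} - 300\right)}{\left(\omega^{2} + 100\right)^{3}}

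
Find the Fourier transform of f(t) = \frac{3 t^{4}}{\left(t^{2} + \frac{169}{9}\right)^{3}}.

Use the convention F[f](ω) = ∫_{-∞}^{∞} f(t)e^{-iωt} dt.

F(ω) = \frac{\pi \left(169 \omega^{2} - 195 \left|{\omega}\right| + 27\right) e^{- \frac{13 \left|{\omega}\right|}{3}}}{104}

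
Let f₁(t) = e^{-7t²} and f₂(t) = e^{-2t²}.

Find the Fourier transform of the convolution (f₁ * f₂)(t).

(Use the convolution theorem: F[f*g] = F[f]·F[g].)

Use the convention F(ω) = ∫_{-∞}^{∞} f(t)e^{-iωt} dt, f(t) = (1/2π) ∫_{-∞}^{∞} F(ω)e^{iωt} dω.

F[f₁*f₂](ω) = \frac{\sqrt{14} \pi e^{- \frac{9 \omega^{2}}{56}}}{14}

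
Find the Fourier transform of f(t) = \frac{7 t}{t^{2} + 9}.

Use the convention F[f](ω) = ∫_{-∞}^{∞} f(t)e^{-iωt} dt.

F(ω) = - 7 i \pi e^{- 3 \left|{\omega}\right|} \operatorname{sign}{\left(\omega \right)}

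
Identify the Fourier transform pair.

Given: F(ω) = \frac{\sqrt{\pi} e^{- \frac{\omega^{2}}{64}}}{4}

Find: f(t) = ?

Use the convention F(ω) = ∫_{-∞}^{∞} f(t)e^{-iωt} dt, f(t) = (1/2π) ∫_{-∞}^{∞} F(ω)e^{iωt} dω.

f(t) = e^{- 16 t^{2}}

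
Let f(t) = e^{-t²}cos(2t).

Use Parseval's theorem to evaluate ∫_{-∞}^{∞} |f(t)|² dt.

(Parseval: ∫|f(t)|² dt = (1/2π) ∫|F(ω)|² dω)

∫|f(t)|² dt = \frac{\sqrt{2} \sqrt{\pi} \left(1 + e^{2}\right)}{4 e^{2}}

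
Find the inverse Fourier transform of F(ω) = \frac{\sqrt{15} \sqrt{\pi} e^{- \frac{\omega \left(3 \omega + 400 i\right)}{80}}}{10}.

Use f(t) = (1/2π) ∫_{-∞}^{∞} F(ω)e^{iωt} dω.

f(t) = e^{- \frac{20 \left(t - 5\right)^{2}}{3}}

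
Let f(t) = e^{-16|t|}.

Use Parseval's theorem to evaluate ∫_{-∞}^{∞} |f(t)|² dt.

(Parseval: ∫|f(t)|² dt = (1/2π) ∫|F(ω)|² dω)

∫|f(t)|² dt = \frac{1}{16}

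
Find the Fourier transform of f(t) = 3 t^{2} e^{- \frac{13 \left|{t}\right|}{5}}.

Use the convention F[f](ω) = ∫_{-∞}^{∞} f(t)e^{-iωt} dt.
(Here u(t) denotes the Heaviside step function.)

F(ω) = \frac{19500 \left(169 - 75 \omega^{2}\right)}{\left(25 \omega^{2} + 169\right)^{3}}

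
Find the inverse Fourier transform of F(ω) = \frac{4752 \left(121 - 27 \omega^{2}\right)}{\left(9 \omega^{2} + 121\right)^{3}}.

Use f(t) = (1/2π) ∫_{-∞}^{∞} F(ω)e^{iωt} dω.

f(t) = 4 t^{2} e^{- \frac{11 \left|{t}\right|}{3}}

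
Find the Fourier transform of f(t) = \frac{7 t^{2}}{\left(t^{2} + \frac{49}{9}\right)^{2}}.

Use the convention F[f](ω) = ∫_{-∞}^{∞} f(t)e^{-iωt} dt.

F(ω) = \frac{\pi \left(3 - 7 \left|{\omega}\right|\right) e^{- \frac{7 \left|{\omega}\right|}{3}}}{2}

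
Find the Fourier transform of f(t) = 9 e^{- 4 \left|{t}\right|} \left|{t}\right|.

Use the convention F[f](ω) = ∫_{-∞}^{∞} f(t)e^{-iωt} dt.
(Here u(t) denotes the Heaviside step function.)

F(ω) = \frac{18 \left(16 - \omega^{2}\right)}{\left(\omega^{2} + 16\right)^{2}}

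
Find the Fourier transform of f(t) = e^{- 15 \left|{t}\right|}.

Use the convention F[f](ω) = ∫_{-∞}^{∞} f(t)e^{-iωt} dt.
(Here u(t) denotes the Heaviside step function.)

F(ω) = \frac{30}{\omega^{2} + 225}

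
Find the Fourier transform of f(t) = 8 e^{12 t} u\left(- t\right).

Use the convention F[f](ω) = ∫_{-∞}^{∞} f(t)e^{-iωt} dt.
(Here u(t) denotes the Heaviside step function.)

F(ω) = - \frac{8}{i \omega - 12}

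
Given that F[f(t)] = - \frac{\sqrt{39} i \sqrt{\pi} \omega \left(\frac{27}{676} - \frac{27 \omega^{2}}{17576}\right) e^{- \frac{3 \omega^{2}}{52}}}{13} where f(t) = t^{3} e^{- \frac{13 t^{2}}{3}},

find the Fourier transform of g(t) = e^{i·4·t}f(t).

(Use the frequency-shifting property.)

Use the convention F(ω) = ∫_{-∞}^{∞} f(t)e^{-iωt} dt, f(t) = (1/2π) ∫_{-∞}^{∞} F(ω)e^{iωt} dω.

F[g](ω) = \frac{27 \sqrt{39} i \sqrt{\pi} \left(\omega - 4\right) \left(\left(\omega - 4\right)^{2} - 26\right) e^{- \frac{3 \left(\omega - 4\right)^{2}}{52}}}{228488}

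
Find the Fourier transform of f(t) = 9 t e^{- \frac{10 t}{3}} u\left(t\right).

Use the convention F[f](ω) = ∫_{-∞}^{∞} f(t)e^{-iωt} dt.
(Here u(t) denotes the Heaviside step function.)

F(ω) = \frac{81}{\left(3 i \omega + 10\right)^{2}}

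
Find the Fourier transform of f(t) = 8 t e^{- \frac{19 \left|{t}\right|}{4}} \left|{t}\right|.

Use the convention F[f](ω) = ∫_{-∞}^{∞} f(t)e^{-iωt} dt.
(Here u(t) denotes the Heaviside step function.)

F(ω) = \frac{8192 i \omega \left(16 \omega^{2} - 1083\right)}{\left(16 \omega^{2} + 361\right)^{3}}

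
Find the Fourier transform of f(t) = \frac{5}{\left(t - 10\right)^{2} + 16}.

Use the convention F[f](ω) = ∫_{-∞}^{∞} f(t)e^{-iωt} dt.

F(ω) = \frac{5 \pi e^{- 10 i \omega - 4 \left|{\omega}\right|}}{4}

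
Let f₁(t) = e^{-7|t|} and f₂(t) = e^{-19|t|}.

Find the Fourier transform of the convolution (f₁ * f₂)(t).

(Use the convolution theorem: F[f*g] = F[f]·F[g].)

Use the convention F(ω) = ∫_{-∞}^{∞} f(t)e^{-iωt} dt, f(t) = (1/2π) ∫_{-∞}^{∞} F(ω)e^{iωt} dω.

F[f₁*f₂](ω) = \frac{532}{\left(\omega^{2} + 49\right) \left(\omega^{2} + 361\right)}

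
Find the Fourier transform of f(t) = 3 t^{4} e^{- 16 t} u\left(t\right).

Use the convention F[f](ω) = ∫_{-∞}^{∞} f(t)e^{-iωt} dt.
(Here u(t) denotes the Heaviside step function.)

F(ω) = \frac{72}{\left(i \omega + 16\right)^{5}}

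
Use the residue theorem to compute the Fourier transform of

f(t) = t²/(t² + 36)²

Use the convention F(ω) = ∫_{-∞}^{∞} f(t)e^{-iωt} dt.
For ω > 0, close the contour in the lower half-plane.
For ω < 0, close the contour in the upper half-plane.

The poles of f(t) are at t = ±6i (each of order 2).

Let g(z) = f(z)e^{-iωz}; for large |z| the factor e^{-iωz} decays in the lower half-plane when ω > 0 and in the upper half-plane when ω < 0.

Case ω > 0 (lower half-plane, clockwise contour ⇒ F(ω) = -2πi·ΣRes):
  Res_{z = - 6 i} g(z) = \frac{i \left(1 - 6 \omega\right) e^{- 6 \omega}}{24} (pole of order 2)
  F(ω) = -2πi·ΣRes = \frac{\pi \left(1 - 6 \omega\right) e^{- 6 \omega}}{12}

Case ω < 0 (upper half-plane, counterclockwise contour ⇒ F(ω) = +2πi·ΣRes):
  Res_{z = 6 i} g(z) = \frac{i \left(- 6 \omega - 1\right) e^{6 \omega}}{24} (pole of order 2)
  F(ω) = 2πi·ΣRes = \frac{\pi \left(6 \omega + 1\right) e^{6 \omega}}{12}

Both cases combine into a single formula in |ω|:

F(ω) = \frac{\pi \left(1 - 6 \left|{\omega}\right|\right) e^{- 6 \left|{\omega}\right|}}{12}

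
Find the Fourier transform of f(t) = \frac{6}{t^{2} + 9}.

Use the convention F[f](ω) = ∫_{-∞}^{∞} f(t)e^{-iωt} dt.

F(ω) = 2 \pi e^{- 3 \left|{\omega}\right|}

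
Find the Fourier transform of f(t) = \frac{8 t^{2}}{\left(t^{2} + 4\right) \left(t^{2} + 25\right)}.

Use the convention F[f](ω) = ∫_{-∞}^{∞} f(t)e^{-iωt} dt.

F(ω) = \frac{8 \pi \left(5 - 2 e^{3 \left|{\omega}\right|}\right) e^{- 5 \left|{\omega}\right|}}{21}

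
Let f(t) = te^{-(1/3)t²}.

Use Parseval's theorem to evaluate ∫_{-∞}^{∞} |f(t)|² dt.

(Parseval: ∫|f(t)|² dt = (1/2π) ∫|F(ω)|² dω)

∫|f(t)|² dt = \frac{3 \sqrt{6} \sqrt{\pi}}{8}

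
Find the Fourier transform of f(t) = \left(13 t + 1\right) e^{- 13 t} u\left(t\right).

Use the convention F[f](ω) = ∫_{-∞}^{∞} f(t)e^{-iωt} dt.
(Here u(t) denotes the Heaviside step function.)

F(ω) = \frac{- i \omega - 26}{\omega^{2} - 26 i \omega - 169}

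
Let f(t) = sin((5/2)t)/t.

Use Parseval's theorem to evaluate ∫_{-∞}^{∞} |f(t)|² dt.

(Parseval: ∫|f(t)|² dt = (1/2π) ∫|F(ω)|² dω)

∫|f(t)|² dt = \frac{5 \pi}{2}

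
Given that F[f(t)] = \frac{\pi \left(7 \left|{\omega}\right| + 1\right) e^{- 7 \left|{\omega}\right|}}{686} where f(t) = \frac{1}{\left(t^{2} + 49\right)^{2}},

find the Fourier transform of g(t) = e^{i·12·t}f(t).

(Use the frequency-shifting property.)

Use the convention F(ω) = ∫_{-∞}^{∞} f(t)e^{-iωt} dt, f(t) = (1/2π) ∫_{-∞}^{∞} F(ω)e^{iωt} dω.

F[g](ω) = \frac{\pi \left(7 \left|{\omega - 12}\right| + 1\right) e^{- 7 \left|{\omega - 12}\right|}}{686}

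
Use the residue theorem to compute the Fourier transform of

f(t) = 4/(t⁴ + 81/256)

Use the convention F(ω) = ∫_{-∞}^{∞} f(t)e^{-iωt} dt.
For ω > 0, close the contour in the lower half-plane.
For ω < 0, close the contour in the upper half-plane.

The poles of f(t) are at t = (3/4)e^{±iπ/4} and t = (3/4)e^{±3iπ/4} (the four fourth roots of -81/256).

Let g(z) = f(z)e^{-iωz}; for large |z| the factor e^{-iωz} decays in the lower half-plane when ω > 0 and in the upper half-plane when ω < 0.

Case ω > 0 (lower half-plane, clockwise contour ⇒ F(ω) = -2πi·ΣRes):
  Res_{z = - \frac{3 \sqrt{2}}{8} - \frac{3 \sqrt{2} i}{8}} g(z) = \frac{32 \sqrt{2} \left(1 + i\right) e^{\frac{3 \sqrt{2} \omega \left(-1 + i\right)}{8}}}{27}
  Res_{z = \frac{3 \sqrt{2}}{8} - \frac{3 \sqrt{2} i}{8}} g(z) = \frac{32 \sqrt{2} \left(-1 + i\right) e^{- \frac{3 \sqrt{2} \omega \left(1 + i\right)}{8}}}{27}
  F(ω) = -2πi·ΣRes = \frac{64 \sqrt{2} \pi \left(\left(1 - i\right) e^{\frac{3 \sqrt{2} i \omega}{4}} + 1 + i\right) e^{- \frac{3 \sqrt{2} \omega \left(1 + i\right)}{8}}}{27} = \frac{256 \pi e^{- \frac{3 \sqrt{2} \omega}{8}} \sin{\left(\frac{3 \sqrt{2} \omega}{8} + \frac{\pi}{4} \right)}}{27}

Case ω < 0 (upper half-plane, counterclockwise contour ⇒ F(ω) = +2πi·ΣRes):
  Res_{z = \frac{3 \sqrt{2}}{8} + \frac{3 \sqrt{2} i}{8}} g(z) = - \frac{32 \sqrt{2} \left(1 + i\right) e^{\frac{3 \sqrt{2} \omega \left(1 - i\right)}{8}}}{27}
  Res_{z = - \frac{3 \sqrt{2}}{8} + \frac{3 \sqrt{2} i}{8}} g(z) = \frac{32 \sqrt{2} \left(1 - i\right) e^{\frac{3 \sqrt{2} \omega \left(1 + i\right)}{8}}}{27}
  F(ω) = 2πi·ΣRes = - \frac{64 \sqrt{2} i \pi \left(\left(1 + i\right) e^{\frac{3 \sqrt{2} \omega \left(1 - i\right)}{8}} - \left(1 - i\right) e^{\frac{3 \sqrt{2} \omega \left(1 + i\right)}{8}}\right)}{27} = \frac{256 \pi e^{\frac{3 \sqrt{2} \omega}{8}} \cos{\left(\frac{3 \sqrt{2} \omega}{8} + \frac{\pi}{4} \right)}}{27}

Both cases combine into a single formula in |ω|:

F(ω) = \frac{256 \pi e^{- \frac{3 \sqrt{2} \left|{\omega}\right|}{8}} \sin{\left(\frac{3 \sqrt{2} \left|{\omega}\right|}{8} + \frac{\pi}{4} \right)}}{27}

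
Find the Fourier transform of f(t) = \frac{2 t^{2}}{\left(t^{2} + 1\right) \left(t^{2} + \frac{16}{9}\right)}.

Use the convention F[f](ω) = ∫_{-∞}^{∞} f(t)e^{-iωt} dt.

F(ω) = - \frac{18 \pi e^{- \left|{\omega}\right|}}{7} + \frac{24 \pi e^{- \frac{4 \left|{\omega}\right|}{3}}}{7}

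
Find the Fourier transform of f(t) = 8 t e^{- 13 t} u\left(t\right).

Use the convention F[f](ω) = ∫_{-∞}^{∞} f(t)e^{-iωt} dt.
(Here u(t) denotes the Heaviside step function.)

F(ω) = \frac{8}{\left(i \omega + 13\right)^{2}}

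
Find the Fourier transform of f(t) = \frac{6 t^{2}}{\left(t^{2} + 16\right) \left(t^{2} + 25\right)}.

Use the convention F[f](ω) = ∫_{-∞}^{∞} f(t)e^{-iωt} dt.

F(ω) = \frac{2 \pi \left(5 - 4 e^{\left|{\omega}\right|}\right) e^{- 5 \left|{\omega}\right|}}{3}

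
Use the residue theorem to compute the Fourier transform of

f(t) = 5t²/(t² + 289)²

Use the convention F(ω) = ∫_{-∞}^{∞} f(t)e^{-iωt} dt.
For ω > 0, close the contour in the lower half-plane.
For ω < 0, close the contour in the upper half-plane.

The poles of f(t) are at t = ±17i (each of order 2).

Let g(z) = f(z)e^{-iωz}; for large |z| the factor e^{-iωz} decays in the lower half-plane when ω > 0 and in the upper half-plane when ω < 0.

Case ω > 0 (lower half-plane, clockwise contour ⇒ F(ω) = -2πi·ΣRes):
  Res_{z = - 17 i} g(z) = \frac{5 i \left(1 - 17 \omega\right) e^{- 17 \omega}}{68} (pole of order 2)
  F(ω) = -2πi·ΣRes = \frac{5 \pi \left(1 - 17 \omega\right) e^{- 17 \omega}}{34}

Case ω < 0 (upper half-plane, counterclockwise contour ⇒ F(ω) = +2πi·ΣRes):
  Res_{z = 17 i} g(z) = \frac{5 i \left(- 17 \omega - 1\right) e^{17 \omega}}{68} (pole of order 2)
  F(ω) = 2πi·ΣRes = \frac{5 \pi \left(17 \omega + 1\right) e^{17 \omega}}{34}

Both cases combine into a single formula in |ω|:

F(ω) = \frac{5 \pi \left(1 - 17 \left|{\omega}\right|\right) e^{- 17 \left|{\omega}\right|}}{34}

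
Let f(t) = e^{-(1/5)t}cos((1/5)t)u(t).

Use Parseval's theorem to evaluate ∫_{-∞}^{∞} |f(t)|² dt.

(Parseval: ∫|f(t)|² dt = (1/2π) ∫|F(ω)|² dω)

∫|f(t)|² dt = \frac{15}{8}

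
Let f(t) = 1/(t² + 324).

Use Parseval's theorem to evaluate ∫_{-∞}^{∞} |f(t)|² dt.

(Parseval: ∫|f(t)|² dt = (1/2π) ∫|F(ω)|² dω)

∫|f(t)|² dt = \frac{\pi}{11664}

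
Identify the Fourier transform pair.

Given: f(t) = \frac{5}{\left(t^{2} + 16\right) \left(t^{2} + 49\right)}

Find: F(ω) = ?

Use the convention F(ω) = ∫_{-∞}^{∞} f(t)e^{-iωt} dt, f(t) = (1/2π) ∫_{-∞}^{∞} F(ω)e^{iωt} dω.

F(ω) = \frac{5 \pi \left(7 e^{3 \left|{\omega}\right|} - 4\right) e^{- 7 \left|{\omega}\right|}}{924}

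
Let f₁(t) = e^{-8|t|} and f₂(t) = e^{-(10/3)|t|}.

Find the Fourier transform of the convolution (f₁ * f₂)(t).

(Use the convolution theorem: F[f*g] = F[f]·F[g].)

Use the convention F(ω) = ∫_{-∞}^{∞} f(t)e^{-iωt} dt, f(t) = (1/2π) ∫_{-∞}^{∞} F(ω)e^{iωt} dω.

F[f₁*f₂](ω) = \frac{960}{\left(\omega^{2} + 64\right) \left(9 \omega^{2} + 100\right)}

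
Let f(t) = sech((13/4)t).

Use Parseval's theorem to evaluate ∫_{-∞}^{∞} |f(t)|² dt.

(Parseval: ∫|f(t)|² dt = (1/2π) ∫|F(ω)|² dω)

∫|f(t)|² dt = \frac{8}{13}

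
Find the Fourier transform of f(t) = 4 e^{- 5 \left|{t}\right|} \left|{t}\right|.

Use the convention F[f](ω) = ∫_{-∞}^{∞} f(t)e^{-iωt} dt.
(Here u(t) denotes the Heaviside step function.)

F(ω) = \frac{8 \left(25 - \omega^{2}\right)}{\left(\omega^{2} + 25\right)^{2}}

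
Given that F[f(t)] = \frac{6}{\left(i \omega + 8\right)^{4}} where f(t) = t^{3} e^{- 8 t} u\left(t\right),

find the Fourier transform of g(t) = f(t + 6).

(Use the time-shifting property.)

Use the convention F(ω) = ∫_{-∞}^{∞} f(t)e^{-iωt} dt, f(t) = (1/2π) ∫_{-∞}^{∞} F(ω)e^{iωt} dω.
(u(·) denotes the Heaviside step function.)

F[g](ω) = \frac{6 e^{6 i \omega}}{\left(i \omega + 8\right)^{4}}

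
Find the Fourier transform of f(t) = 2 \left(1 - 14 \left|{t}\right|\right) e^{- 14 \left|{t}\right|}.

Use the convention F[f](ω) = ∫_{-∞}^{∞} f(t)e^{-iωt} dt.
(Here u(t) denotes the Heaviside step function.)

F(ω) = \frac{112 \omega^{2}}{\left(\omega^{2} + 196\right)^{2}}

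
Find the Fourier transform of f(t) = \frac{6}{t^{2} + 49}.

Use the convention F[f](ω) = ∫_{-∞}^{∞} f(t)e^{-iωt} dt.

F(ω) = \frac{6 \pi e^{- 7 \left|{\omega}\right|}}{7}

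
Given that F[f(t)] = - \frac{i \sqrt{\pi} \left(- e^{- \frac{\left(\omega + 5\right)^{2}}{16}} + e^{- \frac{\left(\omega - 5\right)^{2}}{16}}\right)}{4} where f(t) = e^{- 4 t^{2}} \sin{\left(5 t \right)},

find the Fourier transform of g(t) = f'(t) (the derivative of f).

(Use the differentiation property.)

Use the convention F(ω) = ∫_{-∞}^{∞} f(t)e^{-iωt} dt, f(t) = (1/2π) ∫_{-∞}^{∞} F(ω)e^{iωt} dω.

F[g](ω) = \frac{\sqrt{\pi} \omega \left(e^{\frac{5 \omega}{4}} - 1\right) e^{- \frac{\omega^{2}}{16} - \frac{5 \omega}{8} - \frac{25}{16}}}{4}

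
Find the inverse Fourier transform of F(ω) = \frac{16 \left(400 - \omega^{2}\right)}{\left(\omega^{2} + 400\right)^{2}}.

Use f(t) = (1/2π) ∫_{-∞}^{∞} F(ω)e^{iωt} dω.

f(t) = 8 e^{- 20 \left|{t}\right|} \left|{t}\right|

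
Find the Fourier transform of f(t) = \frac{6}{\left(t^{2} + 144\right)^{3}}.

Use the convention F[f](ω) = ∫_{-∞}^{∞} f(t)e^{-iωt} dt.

F(ω) = \frac{\pi \left(48 \omega^{2} + 12 \left|{\omega}\right| + 1\right) e^{- 12 \left|{\omega}\right|}}{110592}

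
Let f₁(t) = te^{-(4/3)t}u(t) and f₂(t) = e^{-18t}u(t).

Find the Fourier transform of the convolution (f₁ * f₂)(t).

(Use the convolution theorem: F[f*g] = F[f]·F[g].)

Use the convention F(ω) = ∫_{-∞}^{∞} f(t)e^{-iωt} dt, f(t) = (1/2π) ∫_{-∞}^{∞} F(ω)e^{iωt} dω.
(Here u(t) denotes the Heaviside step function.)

F[f₁*f₂](ω) = \frac{9}{\left(i \omega + 18\right) \left(3 i \omega + 4\right)^{2}}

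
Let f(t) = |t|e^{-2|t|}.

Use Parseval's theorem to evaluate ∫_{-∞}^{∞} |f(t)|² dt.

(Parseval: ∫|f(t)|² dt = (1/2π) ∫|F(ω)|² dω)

∫|f(t)|² dt = \frac{1}{16}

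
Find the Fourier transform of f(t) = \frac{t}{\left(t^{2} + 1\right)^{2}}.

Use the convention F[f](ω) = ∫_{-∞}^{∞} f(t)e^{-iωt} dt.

F(ω) = - \frac{i \pi \omega e^{- \left|{\omega}\right|}}{2}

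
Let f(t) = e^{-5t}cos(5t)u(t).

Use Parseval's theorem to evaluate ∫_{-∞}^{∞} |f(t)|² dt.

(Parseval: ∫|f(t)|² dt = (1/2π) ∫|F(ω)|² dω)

∫|f(t)|² dt = \frac{3}{40}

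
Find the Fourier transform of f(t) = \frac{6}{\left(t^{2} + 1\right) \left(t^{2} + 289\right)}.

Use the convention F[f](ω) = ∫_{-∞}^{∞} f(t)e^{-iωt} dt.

F(ω) = \frac{\pi e^{- \left|{\omega}\right|}}{48} - \frac{\pi e^{- 17 \left|{\omega}\right|}}{816}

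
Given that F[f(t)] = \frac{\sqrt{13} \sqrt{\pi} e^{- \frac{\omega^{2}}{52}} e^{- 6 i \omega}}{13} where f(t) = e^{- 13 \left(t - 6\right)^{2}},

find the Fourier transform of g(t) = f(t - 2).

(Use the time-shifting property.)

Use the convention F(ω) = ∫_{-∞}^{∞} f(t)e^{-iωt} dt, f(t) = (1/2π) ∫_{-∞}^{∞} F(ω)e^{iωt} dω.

F[g](ω) = \frac{\sqrt{13} \sqrt{\pi} e^{- \frac{\omega \left(\omega + 416 i\right)}{52}}}{13}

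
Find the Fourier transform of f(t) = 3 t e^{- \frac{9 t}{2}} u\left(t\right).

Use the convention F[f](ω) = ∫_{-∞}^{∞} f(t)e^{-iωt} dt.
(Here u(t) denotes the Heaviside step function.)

F(ω) = \frac{12}{\left(2 i \omega + 9\right)^{2}}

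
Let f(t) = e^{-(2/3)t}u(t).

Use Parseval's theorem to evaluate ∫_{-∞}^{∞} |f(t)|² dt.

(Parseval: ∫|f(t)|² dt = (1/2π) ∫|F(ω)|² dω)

∫|f(t)|² dt = \frac{3}{4}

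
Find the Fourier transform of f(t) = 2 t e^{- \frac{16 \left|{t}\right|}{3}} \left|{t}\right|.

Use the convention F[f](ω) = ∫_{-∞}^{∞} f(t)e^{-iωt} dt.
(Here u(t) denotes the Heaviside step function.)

F(ω) = \frac{1944 i \omega \left(3 \omega^{2} - 256\right)}{\left(9 \omega^{2} + 256\right)^{3}}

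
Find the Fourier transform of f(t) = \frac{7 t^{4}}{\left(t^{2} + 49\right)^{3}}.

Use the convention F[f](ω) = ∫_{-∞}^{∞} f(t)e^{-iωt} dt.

F(ω) = \frac{\pi \left(49 \omega^{2} - 35 \left|{\omega}\right| + 3\right) e^{- 7 \left|{\omega}\right|}}{8}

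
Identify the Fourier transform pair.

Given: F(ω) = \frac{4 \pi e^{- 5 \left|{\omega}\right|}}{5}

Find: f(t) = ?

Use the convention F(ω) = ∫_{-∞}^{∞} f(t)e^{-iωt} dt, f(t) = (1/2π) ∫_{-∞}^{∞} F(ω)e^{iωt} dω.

f(t) = \frac{4}{t^{2} + 25}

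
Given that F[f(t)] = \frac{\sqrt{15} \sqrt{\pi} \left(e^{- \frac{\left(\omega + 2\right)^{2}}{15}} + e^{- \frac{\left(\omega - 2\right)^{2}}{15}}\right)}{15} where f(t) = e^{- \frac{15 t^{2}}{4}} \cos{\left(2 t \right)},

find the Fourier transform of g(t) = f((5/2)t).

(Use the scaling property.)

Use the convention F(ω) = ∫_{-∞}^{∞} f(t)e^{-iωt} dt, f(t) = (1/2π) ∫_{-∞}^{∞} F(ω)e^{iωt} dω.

F[g](ω) = \frac{2 \sqrt{15} \sqrt{\pi} \left(e^{\frac{16 \omega}{75}} + 1\right) e^{- \frac{4 \omega^{2}}{375} - \frac{8 \omega}{75} - \frac{4}{15}}}{75}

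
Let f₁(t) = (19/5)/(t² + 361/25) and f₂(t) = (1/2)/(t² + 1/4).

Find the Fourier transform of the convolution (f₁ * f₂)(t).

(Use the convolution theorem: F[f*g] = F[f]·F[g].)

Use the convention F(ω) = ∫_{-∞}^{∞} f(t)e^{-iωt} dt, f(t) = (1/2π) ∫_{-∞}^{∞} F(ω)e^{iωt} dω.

F[f₁*f₂](ω) = \pi^{2} e^{- \frac{43 \left|{\omega}\right|}{10}}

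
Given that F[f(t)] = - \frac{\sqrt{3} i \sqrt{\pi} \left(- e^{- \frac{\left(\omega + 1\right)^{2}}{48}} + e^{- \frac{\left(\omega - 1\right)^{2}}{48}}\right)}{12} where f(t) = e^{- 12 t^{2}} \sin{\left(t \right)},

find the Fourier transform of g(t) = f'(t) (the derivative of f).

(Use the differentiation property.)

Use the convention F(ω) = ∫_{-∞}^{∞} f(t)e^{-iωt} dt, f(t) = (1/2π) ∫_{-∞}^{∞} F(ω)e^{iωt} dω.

F[g](ω) = \frac{\sqrt{3} \sqrt{\pi} \omega \left(e^{\frac{\omega}{12}} - 1\right) e^{- \frac{\omega^{2}}{48} - \frac{\omega}{24} - \frac{1}{48}}}{12}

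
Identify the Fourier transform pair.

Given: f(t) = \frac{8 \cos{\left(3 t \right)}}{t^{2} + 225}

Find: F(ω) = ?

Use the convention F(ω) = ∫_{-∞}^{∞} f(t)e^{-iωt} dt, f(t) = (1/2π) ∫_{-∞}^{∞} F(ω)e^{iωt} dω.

F(ω) = \frac{4 \pi e^{- 15 \left|{\omega + 3}\right|}}{15} + \frac{4 \pi e^{- 15 \left|{\omega - 3}\right|}}{15}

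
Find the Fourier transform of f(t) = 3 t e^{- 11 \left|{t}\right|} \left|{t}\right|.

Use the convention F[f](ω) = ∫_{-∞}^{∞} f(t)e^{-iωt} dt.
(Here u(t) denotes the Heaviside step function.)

F(ω) = \frac{12 i \omega \left(\omega^{2} - 363\right)}{\left(\omega^{2} + 121\right)^{3}}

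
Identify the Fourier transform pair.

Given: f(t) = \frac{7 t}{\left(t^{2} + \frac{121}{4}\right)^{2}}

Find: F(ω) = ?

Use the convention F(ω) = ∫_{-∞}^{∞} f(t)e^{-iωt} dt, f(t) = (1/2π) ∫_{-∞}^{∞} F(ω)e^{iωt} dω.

F(ω) = - \frac{7 i \pi \omega e^{- \frac{11 \left|{\omega}\right|}{2}}}{11}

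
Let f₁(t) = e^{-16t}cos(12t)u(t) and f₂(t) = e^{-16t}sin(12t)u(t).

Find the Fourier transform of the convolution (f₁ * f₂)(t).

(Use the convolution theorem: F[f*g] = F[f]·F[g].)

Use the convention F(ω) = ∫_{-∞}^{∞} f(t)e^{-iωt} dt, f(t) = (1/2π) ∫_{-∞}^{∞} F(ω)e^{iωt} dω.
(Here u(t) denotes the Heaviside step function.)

F[f₁*f₂](ω) = \frac{12 \left(i \omega + 16\right)}{\left(\left(i \omega + 16\right)^{2} + 144\right)^{2}}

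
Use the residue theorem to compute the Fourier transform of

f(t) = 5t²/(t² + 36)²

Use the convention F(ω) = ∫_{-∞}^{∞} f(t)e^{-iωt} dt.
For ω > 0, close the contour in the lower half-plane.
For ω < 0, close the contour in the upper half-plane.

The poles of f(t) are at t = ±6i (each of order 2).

Let g(z) = f(z)e^{-iωz}; for large |z| the factor e^{-iωz} decays in the lower half-plane when ω > 0 and in the upper half-plane when ω < 0.

Case ω > 0 (lower half-plane, clockwise contour ⇒ F(ω) = -2πi·ΣRes):
  Res_{z = - 6 i} g(z) = \frac{5 i \left(1 - 6 \omega\right) e^{- 6 \omega}}{24} (pole of order 2)
  F(ω) = -2πi·ΣRes = \frac{5 \pi \left(1 - 6 \omega\right) e^{- 6 \omega}}{12}

Case ω < 0 (upper half-plane, counterclockwise contour ⇒ F(ω) = +2πi·ΣRes):
  Res_{z = 6 i} g(z) = \frac{5 i \left(- 6 \omega - 1\right) e^{6 \omega}}{24} (pole of order 2)
  F(ω) = 2πi·ΣRes = \frac{5 \pi \left(6 \omega + 1\right) e^{6 \omega}}{12}

Both cases combine into a single formula in |ω|:

F(ω) = \frac{5 \pi \left(1 - 6 \left|{\omega}\right|\right) e^{- 6 \left|{\omega}\right|}}{12}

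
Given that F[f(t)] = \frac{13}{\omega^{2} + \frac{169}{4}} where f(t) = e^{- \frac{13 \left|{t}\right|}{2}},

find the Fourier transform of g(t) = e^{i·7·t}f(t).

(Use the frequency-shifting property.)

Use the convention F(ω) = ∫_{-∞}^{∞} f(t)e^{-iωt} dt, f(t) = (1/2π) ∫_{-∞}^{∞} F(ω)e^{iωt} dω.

F[g](ω) = \frac{52}{4 \left(\omega - 7\right)^{2} + 169}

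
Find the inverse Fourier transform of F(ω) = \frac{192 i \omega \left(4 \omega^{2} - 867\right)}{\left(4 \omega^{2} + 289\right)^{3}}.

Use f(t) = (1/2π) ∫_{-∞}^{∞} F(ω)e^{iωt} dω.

f(t) = 3 t e^{- \frac{17 \left|{t}\right|}{2}} \left|{t}\right|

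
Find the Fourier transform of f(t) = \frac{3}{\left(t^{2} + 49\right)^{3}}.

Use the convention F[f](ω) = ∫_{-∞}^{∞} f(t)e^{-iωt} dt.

F(ω) = \frac{3 \pi \left(49 \omega^{2} + 21 \left|{\omega}\right| + 3\right) e^{- 7 \left|{\omega}\right|}}{134456}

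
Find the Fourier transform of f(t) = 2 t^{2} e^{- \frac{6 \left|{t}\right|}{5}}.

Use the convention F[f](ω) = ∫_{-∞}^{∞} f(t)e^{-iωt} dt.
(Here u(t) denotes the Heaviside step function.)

F(ω) = \frac{18000 \left(12 - 25 \omega^{2}\right)}{\left(25 \omega^{2} + 36\right)^{3}}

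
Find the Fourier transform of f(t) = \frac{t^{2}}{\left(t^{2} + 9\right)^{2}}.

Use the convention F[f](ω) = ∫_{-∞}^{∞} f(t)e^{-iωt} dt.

F(ω) = \frac{\pi \left(1 - 3 \left|{\omega}\right|\right) e^{- 3 \left|{\omega}\right|}}{6}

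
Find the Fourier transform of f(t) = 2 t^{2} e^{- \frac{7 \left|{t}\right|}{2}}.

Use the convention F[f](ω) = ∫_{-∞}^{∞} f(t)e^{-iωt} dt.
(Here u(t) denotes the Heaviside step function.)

F(ω) = \frac{448 \left(49 - 12 \omega^{2}\right)}{\left(4 \omega^{2} + 49\right)^{3}}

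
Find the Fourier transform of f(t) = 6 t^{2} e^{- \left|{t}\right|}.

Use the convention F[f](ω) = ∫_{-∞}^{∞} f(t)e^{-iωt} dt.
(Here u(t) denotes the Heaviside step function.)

F(ω) = \frac{24 \left(1 - 3 \omega^{2}\right)}{\left(\omega^{2} + 1\right)^{3}}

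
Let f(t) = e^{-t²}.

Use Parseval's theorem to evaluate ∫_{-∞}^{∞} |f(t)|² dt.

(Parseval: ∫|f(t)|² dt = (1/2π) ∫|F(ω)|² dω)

∫|f(t)|² dt = \frac{\sqrt{2} \sqrt{\pi}}{2}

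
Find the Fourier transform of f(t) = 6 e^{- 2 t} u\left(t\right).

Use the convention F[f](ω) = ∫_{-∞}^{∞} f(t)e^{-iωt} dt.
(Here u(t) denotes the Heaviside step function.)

F(ω) = \frac{6}{i \omega + 2}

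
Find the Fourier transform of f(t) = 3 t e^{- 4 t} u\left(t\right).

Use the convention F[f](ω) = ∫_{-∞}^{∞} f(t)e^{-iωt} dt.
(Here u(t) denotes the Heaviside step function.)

F(ω) = \frac{3}{\left(i \omega + 4\right)^{2}}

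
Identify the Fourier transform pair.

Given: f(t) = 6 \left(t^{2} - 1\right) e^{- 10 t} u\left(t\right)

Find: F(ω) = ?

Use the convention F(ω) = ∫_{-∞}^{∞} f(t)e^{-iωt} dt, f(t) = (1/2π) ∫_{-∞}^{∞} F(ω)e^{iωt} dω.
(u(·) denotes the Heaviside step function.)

F(ω) = \frac{6 \left(2 i \omega - \left(i \omega + 10\right)^{3} + 20\right)}{\left(i \omega + 10\right)^{4}}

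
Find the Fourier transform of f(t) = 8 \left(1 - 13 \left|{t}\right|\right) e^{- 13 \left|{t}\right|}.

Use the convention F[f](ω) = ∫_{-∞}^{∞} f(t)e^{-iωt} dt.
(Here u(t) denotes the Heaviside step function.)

F(ω) = \frac{416 \omega^{2}}{\left(\omega^{2} + 169\right)^{2}}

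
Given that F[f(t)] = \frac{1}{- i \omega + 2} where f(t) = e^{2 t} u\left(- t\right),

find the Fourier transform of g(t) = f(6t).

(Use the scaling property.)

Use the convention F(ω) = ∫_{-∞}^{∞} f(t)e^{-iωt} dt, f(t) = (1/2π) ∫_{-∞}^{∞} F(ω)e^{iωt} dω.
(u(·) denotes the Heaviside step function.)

F[g](ω) = \frac{i}{\omega + 12 i}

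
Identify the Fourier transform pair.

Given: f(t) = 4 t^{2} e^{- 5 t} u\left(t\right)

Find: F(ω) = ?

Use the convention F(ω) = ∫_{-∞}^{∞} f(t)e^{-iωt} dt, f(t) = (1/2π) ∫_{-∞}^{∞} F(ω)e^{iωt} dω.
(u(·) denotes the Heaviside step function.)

F(ω) = \frac{8}{\left(i \omega + 5\right)^{3}}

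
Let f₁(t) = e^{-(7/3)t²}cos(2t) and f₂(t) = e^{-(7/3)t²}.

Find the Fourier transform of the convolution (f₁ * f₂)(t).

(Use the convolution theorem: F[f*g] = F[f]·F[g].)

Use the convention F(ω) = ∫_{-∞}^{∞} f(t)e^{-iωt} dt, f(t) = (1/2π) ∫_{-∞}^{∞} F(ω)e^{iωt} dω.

F[f₁*f₂](ω) = \frac{3 \pi \left(e^{\frac{6 \omega}{7}} + 1\right) e^{- \frac{3 \omega^{2}}{14} - \frac{3 \omega}{7} - \frac{3}{7}}}{14}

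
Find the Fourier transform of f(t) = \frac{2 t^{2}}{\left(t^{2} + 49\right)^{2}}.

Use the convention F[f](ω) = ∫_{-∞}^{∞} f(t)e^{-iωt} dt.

F(ω) = \frac{\pi \left(1 - 7 \left|{\omega}\right|\right) e^{- 7 \left|{\omega}\right|}}{7}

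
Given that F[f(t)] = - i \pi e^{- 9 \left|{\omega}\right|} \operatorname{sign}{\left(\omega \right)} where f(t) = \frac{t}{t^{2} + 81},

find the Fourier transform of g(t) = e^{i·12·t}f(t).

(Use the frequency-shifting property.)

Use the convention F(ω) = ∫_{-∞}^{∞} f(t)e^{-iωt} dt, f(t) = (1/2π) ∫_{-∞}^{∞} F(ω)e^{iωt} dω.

F[g](ω) = - i \pi e^{- 9 \left|{\omega - 12}\right|} \operatorname{sign}{\left(\omega - 12 \right)}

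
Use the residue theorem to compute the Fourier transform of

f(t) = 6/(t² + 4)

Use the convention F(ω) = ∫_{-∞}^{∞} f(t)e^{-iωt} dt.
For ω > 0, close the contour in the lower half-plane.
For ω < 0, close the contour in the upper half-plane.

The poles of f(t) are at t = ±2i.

Let g(z) = f(z)e^{-iωz}; for large |z| the factor e^{-iωz} decays in the lower half-plane when ω > 0 and in the upper half-plane when ω < 0.

Case ω > 0 (lower half-plane, clockwise contour ⇒ F(ω) = -2πi·ΣRes):
  Res_{z = - 2 i} g(z) = \frac{3 i e^{- 2 \omega}}{2}
  F(ω) = -2πi·ΣRes = 3 \pi e^{- 2 \omega}

Case ω < 0 (upper half-plane, counterclockwise contour ⇒ F(ω) = +2πi·ΣRes):
  Res_{z = 2 i} g(z) = - \frac{3 i e^{2 \omega}}{2}
  F(ω) = 2πi·ΣRes = 3 \pi e^{2 \omega}

Both cases combine into a single formula in |ω|:

F(ω) = 3 \pi e^{- 2 \left|{\omega}\right|}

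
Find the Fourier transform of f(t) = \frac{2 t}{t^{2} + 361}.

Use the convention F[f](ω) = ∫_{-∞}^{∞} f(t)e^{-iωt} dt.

F(ω) = - 2 i \pi e^{- 19 \left|{\omega}\right|} \operatorname{sign}{\left(\omega \right)}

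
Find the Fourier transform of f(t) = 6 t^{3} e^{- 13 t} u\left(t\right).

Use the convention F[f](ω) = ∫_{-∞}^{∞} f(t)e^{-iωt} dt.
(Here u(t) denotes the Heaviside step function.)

F(ω) = \frac{36}{\left(i \omega + 13\right)^{4}}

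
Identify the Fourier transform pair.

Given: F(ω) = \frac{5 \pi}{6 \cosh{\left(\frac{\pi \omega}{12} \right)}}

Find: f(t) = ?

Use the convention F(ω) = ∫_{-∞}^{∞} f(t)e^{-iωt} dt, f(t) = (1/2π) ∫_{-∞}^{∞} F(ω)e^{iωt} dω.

f(t) = \frac{5}{\cosh{\left(6 t \right)}}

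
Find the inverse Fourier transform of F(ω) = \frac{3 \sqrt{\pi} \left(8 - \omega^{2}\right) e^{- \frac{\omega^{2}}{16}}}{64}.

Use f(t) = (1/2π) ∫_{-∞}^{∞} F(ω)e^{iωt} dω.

f(t) = 6 t^{2} e^{- 4 t^{2}}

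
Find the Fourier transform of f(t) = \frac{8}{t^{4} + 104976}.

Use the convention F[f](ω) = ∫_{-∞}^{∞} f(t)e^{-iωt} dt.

F(ω) = \frac{\pi e^{- 9 \sqrt{2} \left|{\omega}\right|} \sin{\left(9 \sqrt{2} \left|{\omega}\right| + \frac{\pi}{4} \right)}}{729}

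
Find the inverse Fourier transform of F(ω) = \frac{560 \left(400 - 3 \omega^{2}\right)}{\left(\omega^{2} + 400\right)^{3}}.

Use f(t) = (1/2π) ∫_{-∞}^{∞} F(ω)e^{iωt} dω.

f(t) = 7 t^{2} e^{- 20 \left|{t}\right|}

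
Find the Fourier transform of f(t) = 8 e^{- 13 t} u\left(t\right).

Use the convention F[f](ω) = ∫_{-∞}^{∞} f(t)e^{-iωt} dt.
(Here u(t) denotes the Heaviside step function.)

F(ω) = \frac{8}{i \omega + 13}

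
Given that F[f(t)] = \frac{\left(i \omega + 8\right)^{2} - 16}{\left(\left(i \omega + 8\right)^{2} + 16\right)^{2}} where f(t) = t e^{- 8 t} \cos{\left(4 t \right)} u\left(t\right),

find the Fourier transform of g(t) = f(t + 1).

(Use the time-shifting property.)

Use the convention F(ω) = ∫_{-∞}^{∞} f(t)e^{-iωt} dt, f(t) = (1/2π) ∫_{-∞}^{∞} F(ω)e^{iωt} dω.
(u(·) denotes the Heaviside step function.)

F[g](ω) = \frac{\left(\left(i \omega + 8\right)^{2} - 16\right) e^{i \omega}}{\left(\left(i \omega + 8\right)^{2} + 16\right)^{2}}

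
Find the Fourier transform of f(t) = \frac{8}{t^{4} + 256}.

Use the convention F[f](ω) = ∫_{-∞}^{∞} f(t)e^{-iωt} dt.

F(ω) = \frac{\pi e^{- 2 \sqrt{2} \left|{\omega}\right|} \sin{\left(2 \sqrt{2} \left|{\omega}\right| + \frac{\pi}{4} \right)}}{8}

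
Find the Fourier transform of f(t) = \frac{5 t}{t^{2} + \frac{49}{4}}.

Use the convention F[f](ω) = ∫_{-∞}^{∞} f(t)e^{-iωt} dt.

F(ω) = - 5 i \pi e^{- \frac{7 \left|{\omega}\right|}{2}} \operatorname{sign}{\left(\omega \right)}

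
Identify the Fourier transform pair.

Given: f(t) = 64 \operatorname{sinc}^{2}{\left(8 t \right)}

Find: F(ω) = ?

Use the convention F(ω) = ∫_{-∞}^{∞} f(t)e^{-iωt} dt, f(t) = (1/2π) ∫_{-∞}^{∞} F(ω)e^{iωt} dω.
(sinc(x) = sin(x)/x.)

F(ω) = \begin{cases} \frac{\pi \left(16 - \left|{\omega}\right|\right)}{2} & \text{for}\: \omega > -16 \wedge \omega < 16 \\0 & \text{otherwise} \end{cases}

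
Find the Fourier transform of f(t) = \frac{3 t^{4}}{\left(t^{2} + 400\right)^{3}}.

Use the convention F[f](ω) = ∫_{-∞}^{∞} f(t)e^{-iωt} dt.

F(ω) = \frac{3 \pi \left(400 \omega^{2} - 100 \left|{\omega}\right| + 3\right) e^{- 20 \left|{\omega}\right|}}{160}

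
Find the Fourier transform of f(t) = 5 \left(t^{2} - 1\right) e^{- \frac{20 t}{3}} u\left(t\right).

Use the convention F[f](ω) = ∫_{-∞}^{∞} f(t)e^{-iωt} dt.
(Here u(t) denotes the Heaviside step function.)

F(ω) = \frac{15 \left(54 i \omega - \left(3 i \omega + 20\right)^{3} + 360\right)}{\left(3 i \omega + 20\right)^{4}}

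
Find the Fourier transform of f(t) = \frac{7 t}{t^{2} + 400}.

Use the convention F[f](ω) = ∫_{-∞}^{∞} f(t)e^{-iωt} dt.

F(ω) = - 7 i \pi e^{- 20 \left|{\omega}\right|} \operatorname{sign}{\left(\omega \right)}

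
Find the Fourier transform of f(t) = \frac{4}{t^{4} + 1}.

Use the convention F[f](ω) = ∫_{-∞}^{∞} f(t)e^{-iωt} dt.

F(ω) = 4 \pi e^{- \frac{\sqrt{2} \left|{\omega}\right|}{2}} \sin{\left(\frac{\sqrt{2} \left|{\omega}\right|}{2} + \frac{\pi}{4} \right)}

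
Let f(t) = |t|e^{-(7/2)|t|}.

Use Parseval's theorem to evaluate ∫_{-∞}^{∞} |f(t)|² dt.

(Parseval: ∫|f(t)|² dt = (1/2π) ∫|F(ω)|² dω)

∫|f(t)|² dt = \frac{4}{343}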